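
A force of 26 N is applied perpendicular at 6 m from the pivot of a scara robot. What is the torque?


Given: F = 26 N, r = 6 m, angle = 90 deg (perpendicular)
Using tau = F * r * sin(90)
sin(90) = 1
tau = 26 * 6 * 1
tau = 156 Nm

156 Nm


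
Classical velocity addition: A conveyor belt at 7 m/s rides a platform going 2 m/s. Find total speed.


Given: object velocity = 7 m/s, platform velocity = 2 m/s (same direction)
Using classical velocity addition: v_total = v_object + v_platform
v_total = 7 + 2
v_total = 9 m/s

9 m/s


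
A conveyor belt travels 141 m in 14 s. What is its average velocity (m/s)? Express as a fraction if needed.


Given: distance d = 141 m, time t = 14 s
Using v = d / t
v = 141 / 14
v = 141/14 m/s

141/14 m/s


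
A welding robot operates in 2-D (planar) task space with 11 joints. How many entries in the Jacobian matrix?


Given: task space dimension = 2, joints = 11
Jacobian is a 2 x 11 matrix
Total entries = rows * columns
Total = 2 * 11
Total = 22

22


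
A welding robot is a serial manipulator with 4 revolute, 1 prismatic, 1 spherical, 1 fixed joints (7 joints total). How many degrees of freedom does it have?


Given: serial robot with 4 revolute, 1 prismatic, 1 spherical, 1 fixed joints
DOF contribution per joint type: revolute=1, prismatic=1, spherical=3, fixed=0
DOF = 4*1 + 1*1 + 1*3 + 1*0
DOF = 8

8


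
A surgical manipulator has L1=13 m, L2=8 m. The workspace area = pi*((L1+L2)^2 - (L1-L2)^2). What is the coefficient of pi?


Given: L1 = 13, L2 = 8
(L1+L2)^2 = (21)^2 = 441
(L1-L2)^2 = (5)^2 = 25
Difference = 441 - 25 = 416
This equals 4*L1*L2 = 4*13*8 = 416
Workspace area = 416*pi

416


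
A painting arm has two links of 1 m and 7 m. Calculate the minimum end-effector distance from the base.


Given: L1 = 1 m, L2 = 7 m
For a 2-link planar arm, min reach = |L1 - L2| (second link folded back)
Min reach = |1 - 7|
Min reach = 6 m

6 m


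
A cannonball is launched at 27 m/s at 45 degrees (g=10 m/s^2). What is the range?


Given: v0 = 27 m/s, theta = 45 deg, g = 10 m/s^2
sin(2*45) = sin(90) = 1
Using R = v0^2 * sin(2*theta) / g
R = 27^2 * 1 / 10
R = 729 / 10
R = 729/10 m

729/10 m


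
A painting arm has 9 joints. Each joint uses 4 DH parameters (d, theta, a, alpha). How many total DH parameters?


Given: 9 joints, 4 DH parameters per joint (d, theta, a, alpha)
Total DH parameters = number_of_joints * 4
Total = 9 * 4
Total = 36

36


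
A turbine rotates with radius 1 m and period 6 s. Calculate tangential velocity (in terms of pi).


Given: radius r = 1 m, period T = 6 s
Using v = 2*pi*r / T
v = 2*pi*1 / 6
v = 2*pi / 6
v = 1/3*pi m/s

1/3*pi m/s


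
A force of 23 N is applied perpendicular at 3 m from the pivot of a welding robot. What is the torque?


Given: F = 23 N, r = 3 m, angle = 90 deg (perpendicular)
Using tau = F * r * sin(90)
sin(90) = 1
tau = 23 * 3 * 1
tau = 69 Nm

69 Nm


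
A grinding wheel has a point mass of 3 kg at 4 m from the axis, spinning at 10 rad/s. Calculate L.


Given: m = 3 kg, r = 4 m, omega = 10 rad/s
For a point mass: I = m*r^2
I = 3*4^2 = 3*16 = 48
L = I*omega = 48*10
L = 480 kg*m^2/s

480 kg*m^2/s


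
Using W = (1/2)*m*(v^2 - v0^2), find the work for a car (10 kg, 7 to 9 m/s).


Given: m = 10 kg, v0 = 7 m/s, v = 9 m/s
Using W = (1/2)*m*(v^2 - v0^2)
v^2 = 9^2 = 81
v0^2 = 7^2 = 49
v^2 - v0^2 = 81 - 49 = 32
W = (1/2)*10*32 = 160 J

160 J


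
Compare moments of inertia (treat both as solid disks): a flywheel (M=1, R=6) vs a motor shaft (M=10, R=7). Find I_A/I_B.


Given: M1=1 kg, R1=6 m, M2=10 kg, R2=7 m
For a disk: I = (1/2)*M*R^2, so I_A/I_B = (M1*R1^2)/(M2*R2^2)
M1*R1^2 = 1*36 = 36
M2*R2^2 = 10*49 = 490
I_A/I_B = 36/490 = 18/245

18/245


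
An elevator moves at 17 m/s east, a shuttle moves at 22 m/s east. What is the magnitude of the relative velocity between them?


Given: v_A = 17 m/s east, v_B = 22 m/s east
Both move in the same direction; relative speed = |v_A - v_B|
|17 - 22| = |-5|
= 5 m/s

5 m/s


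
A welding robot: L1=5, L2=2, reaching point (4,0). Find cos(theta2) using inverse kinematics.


Given: L1 = 5, L2 = 2, target (x, y) = (4, 0)
Using cos(theta2) = (x^2 + y^2 - L1^2 - L2^2) / (2*L1*L2)
x^2 + y^2 = 4^2 + 0 = 16
L1^2 + L2^2 = 25 + 4 = 29
Numerator = 16 - 29 = -13
Denominator = 2*5*2 = 20
cos(theta2) = -13/20 = -13/20

-13/20


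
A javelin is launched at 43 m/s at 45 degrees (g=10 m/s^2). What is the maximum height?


Given: v0 = 43 m/s, theta = 45 deg, g = 10 m/s^2
sin^2(45) = 1/2
Using H = v0^2 * sin^2(theta) / (2*g)
H = 43^2 * 1/2 / (2*10)
H = 1849 * 1/2 / 20
H = 1849/2 / 20
H = 1849/40 m

1849/40 m


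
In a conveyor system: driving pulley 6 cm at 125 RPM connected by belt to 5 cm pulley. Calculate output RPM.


Given: D1 = 6 cm, w1 = 125 RPM, D2 = 5 cm
Using D1*w1 = D2*w2
w2 = D1*w1 / D2
w2 = 6*125 / 5
w2 = 750 / 5
w2 = 150 RPM

150 RPM


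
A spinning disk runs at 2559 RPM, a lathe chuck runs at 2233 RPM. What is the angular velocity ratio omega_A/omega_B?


Given: RPM_A = 2559, RPM_B = 2233
omega = 2*pi*RPM/60, so omega_A/omega_B = RPM_A / RPM_B
omega_A/omega_B = 2559 / 2233
omega_A/omega_B = 2559/2233

2559/2233


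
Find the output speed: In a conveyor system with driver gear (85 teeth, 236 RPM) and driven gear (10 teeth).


Given: N1 = 85 teeth, w1 = 236 RPM, N2 = 10 teeth
Using N1*w1 = N2*w2
w2 = N1*w1 / N2
w2 = 85*236 / 10
w2 = 20060 / 10
w2 = 2006 RPM

2006 RPM


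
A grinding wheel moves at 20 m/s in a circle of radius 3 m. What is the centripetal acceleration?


Given: v = 20 m/s, r = 3 m
Using a_c = v^2 / r
a_c = 20^2 / 3
a_c = 400 / 3
a_c = 400/3 m/s^2

400/3 m/s^2


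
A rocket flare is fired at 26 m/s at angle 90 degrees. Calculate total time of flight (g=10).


Given: v0 = 26 m/s, theta = 90 deg, g = 10 m/s^2
sin(90) = 1
Using T = 2*v0*sin(theta) / g
T = 2*26*1 / 10
T = 52 / 10
T = 26/5 s

26/5 s


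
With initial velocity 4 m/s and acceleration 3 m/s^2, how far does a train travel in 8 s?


Given: v0 = 4 m/s, a = 3 m/s^2, t = 8 s
Using s = v0*t + (1/2)*a*t^2
s = 4*8 + (1/2)*3*8^2
s = 32 + (1/2)*192
s = 32 + 96
s = 128

128 m


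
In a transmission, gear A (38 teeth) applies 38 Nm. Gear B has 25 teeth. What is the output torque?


Given: N1 = 38, N2 = 25, T1 = 38 Nm
Using T2/T1 = N2/N1
T2 = T1 * N2 / N1
T2 = 38 * 25 / 38
T2 = 950 / 38
T2 = 25 Nm

25 Nm


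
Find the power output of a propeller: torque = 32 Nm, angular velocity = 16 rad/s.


Given: tau = 32 Nm, omega = 16 rad/s
Using P = tau * omega
P = 32 * 16
P = 512 W

512 W


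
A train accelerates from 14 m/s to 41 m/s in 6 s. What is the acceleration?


Given: initial velocity v0 = 14 m/s, final velocity v = 41 m/s, time t = 6 s
Using a = (v - v0) / t
a = (41 - 14) / 6
a = 27 / 6
a = 9/2 m/s^2

9/2 m/s^2


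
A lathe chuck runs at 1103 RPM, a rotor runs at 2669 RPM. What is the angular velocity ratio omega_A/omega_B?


Given: RPM_A = 1103, RPM_B = 2669
omega = 2*pi*RPM/60, so omega_A/omega_B = RPM_A / RPM_B
omega_A/omega_B = 1103 / 2669
omega_A/omega_B = 1103/2669

1103/2669


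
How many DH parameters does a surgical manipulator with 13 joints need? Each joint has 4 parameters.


Given: 13 joints, 4 DH parameters per joint (d, theta, a, alpha)
Total DH parameters = number_of_joints * 4
Total = 13 * 4
Total = 52

52


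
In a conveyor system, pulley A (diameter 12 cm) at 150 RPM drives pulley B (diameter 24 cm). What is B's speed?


Given: D1 = 12 cm, w1 = 150 RPM, D2 = 24 cm
Using D1*w1 = D2*w2
w2 = D1*w1 / D2
w2 = 12*150 / 24
w2 = 1800 / 24
w2 = 75 RPM

75 RPM


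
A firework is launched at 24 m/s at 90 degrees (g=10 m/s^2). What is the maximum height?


Given: v0 = 24 m/s, theta = 90 deg, g = 10 m/s^2
sin^2(90) = 1
Using H = v0^2 * sin^2(theta) / (2*g)
H = 24^2 * 1 / (2*10)
H = 576 * 1 / 20
H = 576 / 20
H = 144/5 m

144/5 m


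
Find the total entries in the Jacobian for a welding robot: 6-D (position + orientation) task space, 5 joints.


Given: task space dimension = 6, joints = 5
Jacobian is a 6 x 5 matrix
Total entries = rows * columns
Total = 6 * 5
Total = 30

30


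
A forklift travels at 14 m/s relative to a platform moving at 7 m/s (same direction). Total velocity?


Given: object velocity = 14 m/s, platform velocity = 7 m/s (same direction)
Using classical velocity addition: v_total = v_object + v_platform
v_total = 14 + 7
v_total = 21 m/s

21 m/s


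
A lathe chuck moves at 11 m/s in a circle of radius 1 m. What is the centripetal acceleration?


Given: v = 11 m/s, r = 1 m
Using a_c = v^2 / r
a_c = 11^2 / 1
a_c = 121 / 1
a_c = 121 m/s^2

121 m/s^2


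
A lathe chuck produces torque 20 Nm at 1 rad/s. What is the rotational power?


Given: tau = 20 Nm, omega = 1 rad/s
Using P = tau * omega
P = 20 * 1
P = 20 W

20 W


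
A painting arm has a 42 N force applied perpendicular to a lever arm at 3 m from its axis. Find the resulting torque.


Given: F = 42 N, r = 3 m, angle = 90 deg (perpendicular)
Using tau = F * r * sin(90)
sin(90) = 1
tau = 42 * 3 * 1
tau = 126 Nm

126 Nm


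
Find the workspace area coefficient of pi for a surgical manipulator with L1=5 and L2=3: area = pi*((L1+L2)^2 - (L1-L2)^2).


Given: L1 = 5, L2 = 3
(L1+L2)^2 = (8)^2 = 64
(L1-L2)^2 = (2)^2 = 4
Difference = 64 - 4 = 60
This equals 4*L1*L2 = 4*5*3 = 60
Workspace area = 60*pi

60


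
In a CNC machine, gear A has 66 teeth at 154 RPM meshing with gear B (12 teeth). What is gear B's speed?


Given: N1 = 66 teeth, w1 = 154 RPM, N2 = 12 teeth
Using N1*w1 = N2*w2
w2 = N1*w1 / N2
w2 = 66*154 / 12
w2 = 10164 / 12
w2 = 847 RPM

847 RPM


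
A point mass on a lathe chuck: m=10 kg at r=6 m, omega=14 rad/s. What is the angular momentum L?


Given: m = 10 kg, r = 6 m, omega = 14 rad/s
For a point mass: I = m*r^2
I = 10*6^2 = 10*36 = 360
L = I*omega = 360*14
L = 5040 kg*m^2/s

5040 kg*m^2/s


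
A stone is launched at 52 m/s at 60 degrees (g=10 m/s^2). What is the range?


Given: v0 = 52 m/s, theta = 60 deg, g = 10 m/s^2
sin(2*60) = sin(120) = sqrt(3)/2
Using R = v0^2 * sin(2*theta) / g
R = 52^2 * (sqrt(3)/2) / 10
R = 2704 * sqrt(3) / 20
R = 676/5*sqrt(3) m

676/5*sqrt(3) m


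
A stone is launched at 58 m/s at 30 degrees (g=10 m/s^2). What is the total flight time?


Given: v0 = 58 m/s, theta = 30 deg, g = 10 m/s^2
sin(30) = 1/2
Using T = 2*v0*sin(theta) / g
T = 2*58*1/2 / 10
T = 58 / 10
T = 29/5 s

29/5 s


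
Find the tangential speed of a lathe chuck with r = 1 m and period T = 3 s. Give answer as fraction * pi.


Given: radius r = 1 m, period T = 3 s
Using v = 2*pi*r / T
v = 2*pi*1 / 3
v = 2*pi / 3
v = 2/3*pi m/s

2/3*pi m/s


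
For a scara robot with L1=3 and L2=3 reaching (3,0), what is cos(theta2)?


Given: L1 = 3, L2 = 3, target (x, y) = (3, 0)
Using cos(theta2) = (x^2 + y^2 - L1^2 - L2^2) / (2*L1*L2)
x^2 + y^2 = 3^2 + 0 = 9
L1^2 + L2^2 = 9 + 9 = 18
Numerator = 9 - 18 = -9
Denominator = 2*3*3 = 18
cos(theta2) = -9/18 = -1/2

-1/2


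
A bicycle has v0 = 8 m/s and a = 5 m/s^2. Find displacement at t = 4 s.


Given: v0 = 8 m/s, a = 5 m/s^2, t = 4 s
Using s = v0*t + (1/2)*a*t^2
s = 8*4 + (1/2)*5*4^2
s = 32 + (1/2)*80
s = 32 + 40
s = 72

72 m


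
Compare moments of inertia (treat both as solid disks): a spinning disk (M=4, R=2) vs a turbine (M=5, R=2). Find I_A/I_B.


Given: M1=4 kg, R1=2 m, M2=5 kg, R2=2 m
For a disk: I = (1/2)*M*R^2, so I_A/I_B = (M1*R1^2)/(M2*R2^2)
M1*R1^2 = 4*4 = 16
M2*R2^2 = 5*4 = 20
I_A/I_B = 16/20 = 4/5

4/5


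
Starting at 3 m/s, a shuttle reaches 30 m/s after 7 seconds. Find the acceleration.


Given: initial velocity v0 = 3 m/s, final velocity v = 30 m/s, time t = 7 s
Using a = (v - v0) / t
a = (30 - 3) / 7
a = 27 / 7
a = 27/7 m/s^2

27/7 m/s^2


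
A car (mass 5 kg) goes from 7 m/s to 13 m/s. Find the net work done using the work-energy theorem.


Given: m = 5 kg, v0 = 7 m/s, v = 13 m/s
Using W = (1/2)*m*(v^2 - v0^2)
v^2 = 13^2 = 169
v0^2 = 7^2 = 49
v^2 - v0^2 = 169 - 49 = 120
W = (1/2)*5*120 = 300 J

300 J


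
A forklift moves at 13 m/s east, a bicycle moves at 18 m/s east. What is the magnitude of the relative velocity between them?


Given: v_A = 13 m/s east, v_B = 18 m/s east
Both move in the same direction; relative speed = |v_A - v_B|
|13 - 18| = |-5|
= 5 m/s

5 m/s


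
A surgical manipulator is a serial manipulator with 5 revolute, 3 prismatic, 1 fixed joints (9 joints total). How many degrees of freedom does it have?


Given: serial robot with 5 revolute, 3 prismatic, 1 fixed joints
DOF contribution per joint type: revolute=1, prismatic=1, spherical=3, fixed=0
DOF = 5*1 + 3*1 + 1*0
DOF = 8

8


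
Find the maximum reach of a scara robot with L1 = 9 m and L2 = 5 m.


Given: L1 = 9 m, L2 = 5 m
For a 2-link planar arm, max reach = L1 + L2 (fully extended)
Max reach = 9 + 5
Max reach = 14 m

14 m


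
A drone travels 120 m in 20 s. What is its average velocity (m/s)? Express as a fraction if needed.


Given: distance d = 120 m, time t = 20 s
Using v = d / t
v = 120 / 20
v = 6 m/s

6 m/s


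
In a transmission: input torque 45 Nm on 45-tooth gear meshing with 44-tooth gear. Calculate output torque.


Given: N1 = 45, N2 = 44, T1 = 45 Nm
Using T2/T1 = N2/N1
T2 = T1 * N2 / N1
T2 = 45 * 44 / 45
T2 = 1980 / 45
T2 = 44 Nm

44 Nm


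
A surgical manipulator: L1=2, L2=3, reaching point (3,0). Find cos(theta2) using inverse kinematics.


Given: L1 = 2, L2 = 3, target (x, y) = (3, 0)
Using cos(theta2) = (x^2 + y^2 - L1^2 - L2^2) / (2*L1*L2)
x^2 + y^2 = 3^2 + 0 = 9
L1^2 + L2^2 = 4 + 9 = 13
Numerator = 9 - 13 = -4
Denominator = 2*2*3 = 12
cos(theta2) = -4/12 = -1/3

-1/3


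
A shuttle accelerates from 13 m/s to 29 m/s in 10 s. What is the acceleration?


Given: initial velocity v0 = 13 m/s, final velocity v = 29 m/s, time t = 10 s
Using a = (v - v0) / t
a = (29 - 13) / 10
a = 16 / 10
a = 8/5 m/s^2

8/5 m/s^2


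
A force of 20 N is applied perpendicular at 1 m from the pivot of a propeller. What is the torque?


Given: F = 20 N, r = 1 m, angle = 90 deg (perpendicular)
Using tau = F * r * sin(90)
sin(90) = 1
tau = 20 * 1 * 1
tau = 20 Nm

20 Nm


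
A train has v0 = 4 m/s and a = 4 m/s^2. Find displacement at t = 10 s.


Given: v0 = 4 m/s, a = 4 m/s^2, t = 10 s
Using s = v0*t + (1/2)*a*t^2
s = 4*10 + (1/2)*4*10^2
s = 40 + (1/2)*400
s = 40 + 200
s = 240

240 m


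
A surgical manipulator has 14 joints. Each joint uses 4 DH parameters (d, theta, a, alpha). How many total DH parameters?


Given: 14 joints, 4 DH parameters per joint (d, theta, a, alpha)
Total DH parameters = number_of_joints * 4
Total = 14 * 4
Total = 56

56


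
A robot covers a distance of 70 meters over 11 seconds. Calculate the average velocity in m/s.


Given: distance d = 70 m, time t = 11 s
Using v = d / t
v = 70 / 11
v = 70/11 m/s

70/11 m/s


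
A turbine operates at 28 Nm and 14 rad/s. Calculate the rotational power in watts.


Given: tau = 28 Nm, omega = 14 rad/s
Using P = tau * omega
P = 28 * 14
P = 392 W

392 W


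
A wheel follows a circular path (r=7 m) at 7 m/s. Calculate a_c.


Given: v = 7 m/s, r = 7 m
Using a_c = v^2 / r
a_c = 7^2 / 7
a_c = 49 / 7
a_c = 7 m/s^2

7 m/s^2


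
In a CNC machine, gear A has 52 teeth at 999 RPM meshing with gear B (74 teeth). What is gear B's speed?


Given: N1 = 52 teeth, w1 = 999 RPM, N2 = 74 teeth
Using N1*w1 = N2*w2
w2 = N1*w1 / N2
w2 = 52*999 / 74
w2 = 51948 / 74
w2 = 702 RPM

702 RPM


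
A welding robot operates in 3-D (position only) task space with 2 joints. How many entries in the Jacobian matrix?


Given: task space dimension = 3, joints = 2
Jacobian is a 3 x 2 matrix
Total entries = rows * columns
Total = 3 * 2
Total = 6

6


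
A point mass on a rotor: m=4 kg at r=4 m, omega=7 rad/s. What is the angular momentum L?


Given: m = 4 kg, r = 4 m, omega = 7 rad/s
For a point mass: I = m*r^2
I = 4*4^2 = 4*16 = 64
L = I*omega = 64*7
L = 448 kg*m^2/s

448 kg*m^2/s


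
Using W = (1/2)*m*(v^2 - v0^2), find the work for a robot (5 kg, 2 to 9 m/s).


Given: m = 5 kg, v0 = 2 m/s, v = 9 m/s
Using W = (1/2)*m*(v^2 - v0^2)
v^2 = 9^2 = 81
v0^2 = 2^2 = 4
v^2 - v0^2 = 81 - 4 = 77
W = (1/2)*5*77 = 385/2 J

385/2 J


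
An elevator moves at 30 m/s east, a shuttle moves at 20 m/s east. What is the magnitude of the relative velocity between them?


Given: v_A = 30 m/s east, v_B = 20 m/s east
Both move in the same direction; relative speed = |v_A - v_B|
|30 - 20| = |10|
= 10 m/s

10 m/s


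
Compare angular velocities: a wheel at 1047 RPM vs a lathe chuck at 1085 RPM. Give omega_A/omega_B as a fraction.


Given: RPM_A = 1047, RPM_B = 1085
omega = 2*pi*RPM/60, so omega_A/omega_B = RPM_A / RPM_B
omega_A/omega_B = 1047 / 1085
omega_A/omega_B = 1047/1085

1047/1085


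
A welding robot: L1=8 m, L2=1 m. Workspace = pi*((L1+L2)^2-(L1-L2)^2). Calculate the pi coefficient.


Given: L1 = 8, L2 = 1
(L1+L2)^2 = (9)^2 = 81
(L1-L2)^2 = (7)^2 = 49
Difference = 81 - 49 = 32
This equals 4*L1*L2 = 4*8*1 = 32
Workspace area = 32*pi

32


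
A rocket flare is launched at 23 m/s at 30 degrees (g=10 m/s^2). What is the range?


Given: v0 = 23 m/s, theta = 30 deg, g = 10 m/s^2
sin(2*30) = sin(60) = sqrt(3)/2
Using R = v0^2 * sin(2*theta) / g
R = 23^2 * (sqrt(3)/2) / 10
R = 529 * sqrt(3) / 20
R = 529/20*sqrt(3) m

529/20*sqrt(3) m


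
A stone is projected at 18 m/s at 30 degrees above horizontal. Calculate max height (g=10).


Given: v0 = 18 m/s, theta = 30 deg, g = 10 m/s^2
sin^2(30) = 1/4
Using H = v0^2 * sin^2(theta) / (2*g)
H = 18^2 * 1/4 / (2*10)
H = 324 * 1/4 / 20
H = 81 / 20
H = 81/20 m

81/20 m


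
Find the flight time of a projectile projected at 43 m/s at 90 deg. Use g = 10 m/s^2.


Given: v0 = 43 m/s, theta = 90 deg, g = 10 m/s^2
sin(90) = 1
Using T = 2*v0*sin(theta) / g
T = 2*43*1 / 10
T = 86 / 10
T = 43/5 s

43/5 s


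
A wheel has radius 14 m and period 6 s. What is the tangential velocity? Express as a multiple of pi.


Given: radius r = 14 m, period T = 6 s
Using v = 2*pi*r / T
v = 2*pi*14 / 6
v = 28*pi / 6
v = 14/3*pi m/s

14/3*pi m/s


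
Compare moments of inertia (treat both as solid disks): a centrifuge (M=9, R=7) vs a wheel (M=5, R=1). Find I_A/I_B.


Given: M1=9 kg, R1=7 m, M2=5 kg, R2=1 m
For a disk: I = (1/2)*M*R^2, so I_A/I_B = (M1*R1^2)/(M2*R2^2)
M1*R1^2 = 9*49 = 441
M2*R2^2 = 5*1 = 5
I_A/I_B = 441/5 = 441/5

441/5


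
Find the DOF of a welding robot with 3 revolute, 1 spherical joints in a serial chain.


Given: serial robot with 3 revolute, 1 spherical joints
DOF contribution per joint type: revolute=1, prismatic=1, spherical=3, fixed=0
DOF = 3*1 + 1*3
DOF = 6

6


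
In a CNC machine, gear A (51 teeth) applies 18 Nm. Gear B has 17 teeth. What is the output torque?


Given: N1 = 51, N2 = 17, T1 = 18 Nm
Using T2/T1 = N2/N1
T2 = T1 * N2 / N1
T2 = 18 * 17 / 51
T2 = 306 / 51
T2 = 6 Nm

6 Nm


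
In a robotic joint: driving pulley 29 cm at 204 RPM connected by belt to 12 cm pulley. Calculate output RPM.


Given: D1 = 29 cm, w1 = 204 RPM, D2 = 12 cm
Using D1*w1 = D2*w2
w2 = D1*w1 / D2
w2 = 29*204 / 12
w2 = 5916 / 12
w2 = 493 RPM

493 RPM


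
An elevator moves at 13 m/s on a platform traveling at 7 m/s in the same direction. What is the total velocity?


Given: object velocity = 13 m/s, platform velocity = 7 m/s (same direction)
Using classical velocity addition: v_total = v_object + v_platform
v_total = 13 + 7
v_total = 20 m/s

20 m/s


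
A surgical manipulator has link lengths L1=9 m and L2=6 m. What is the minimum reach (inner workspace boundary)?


Given: L1 = 9 m, L2 = 6 m
For a 2-link planar arm, min reach = |L1 - L2| (second link folded back)
Min reach = |9 - 6|
Min reach = 3 m

3 m


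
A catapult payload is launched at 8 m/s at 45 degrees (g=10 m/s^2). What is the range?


Given: v0 = 8 m/s, theta = 45 deg, g = 10 m/s^2
sin(2*45) = sin(90) = 1
Using R = v0^2 * sin(2*theta) / g
R = 8^2 * 1 / 10
R = 64 / 10
R = 32/5 m

32/5 m


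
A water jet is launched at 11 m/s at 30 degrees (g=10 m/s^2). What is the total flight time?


Given: v0 = 11 m/s, theta = 30 deg, g = 10 m/s^2
sin(30) = 1/2
Using T = 2*v0*sin(theta) / g
T = 2*11*1/2 / 10
T = 11 / 10
T = 11/10 s

11/10 s


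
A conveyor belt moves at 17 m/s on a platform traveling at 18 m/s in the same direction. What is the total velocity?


Given: object velocity = 17 m/s, platform velocity = 18 m/s (same direction)
Using classical velocity addition: v_total = v_object + v_platform
v_total = 17 + 18
v_total = 35 m/s

35 m/s


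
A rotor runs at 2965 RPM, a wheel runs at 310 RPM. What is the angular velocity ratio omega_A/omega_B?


Given: RPM_A = 2965, RPM_B = 310
omega = 2*pi*RPM/60, so omega_A/omega_B = RPM_A / RPM_B
omega_A/omega_B = 2965 / 310
omega_A/omega_B = 593/62

593/62


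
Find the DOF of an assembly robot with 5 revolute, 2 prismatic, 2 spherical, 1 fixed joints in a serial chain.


Given: serial robot with 5 revolute, 2 prismatic, 2 spherical, 1 fixed joints
DOF contribution per joint type: revolute=1, prismatic=1, spherical=3, fixed=0
DOF = 5*1 + 2*1 + 2*3 + 1*0
DOF = 13

13


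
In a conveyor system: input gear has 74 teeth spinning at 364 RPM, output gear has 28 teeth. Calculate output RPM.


Given: N1 = 74 teeth, w1 = 364 RPM, N2 = 28 teeth
Using N1*w1 = N2*w2
w2 = N1*w1 / N2
w2 = 74*364 / 28
w2 = 26936 / 28
w2 = 962 RPM

962 RPM


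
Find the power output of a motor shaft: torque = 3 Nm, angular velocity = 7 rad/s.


Given: tau = 3 Nm, omega = 7 rad/s
Using P = tau * omega
P = 3 * 7
P = 21 W

21 W


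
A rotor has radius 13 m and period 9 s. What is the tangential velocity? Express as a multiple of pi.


Given: radius r = 13 m, period T = 9 s
Using v = 2*pi*r / T
v = 2*pi*13 / 9
v = 26*pi / 9
v = 26/9*pi m/s

26/9*pi m/s


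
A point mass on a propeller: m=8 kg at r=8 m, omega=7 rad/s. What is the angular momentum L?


Given: m = 8 kg, r = 8 m, omega = 7 rad/s
For a point mass: I = m*r^2
I = 8*8^2 = 8*64 = 512
L = I*omega = 512*7
L = 3584 kg*m^2/s

3584 kg*m^2/s


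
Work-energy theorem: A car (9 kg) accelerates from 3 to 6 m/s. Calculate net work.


Given: m = 9 kg, v0 = 3 m/s, v = 6 m/s
Using W = (1/2)*m*(v^2 - v0^2)
v^2 = 6^2 = 36
v0^2 = 3^2 = 9
v^2 - v0^2 = 36 - 9 = 27
W = (1/2)*9*27 = 243/2 J

243/2 J


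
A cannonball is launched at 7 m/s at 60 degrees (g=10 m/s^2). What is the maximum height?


Given: v0 = 7 m/s, theta = 60 deg, g = 10 m/s^2
sin^2(60) = 3/4
Using H = v0^2 * sin^2(theta) / (2*g)
H = 7^2 * 3/4 / (2*10)
H = 49 * 3/4 / 20
H = 147/4 / 20
H = 147/80 m

147/80 m


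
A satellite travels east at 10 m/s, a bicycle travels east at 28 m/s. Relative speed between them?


Given: v_A = 10 m/s east, v_B = 28 m/s east
Both move in the same direction; relative speed = |v_A - v_B|
|10 - 28| = |-18|
= 18 m/s

18 m/s


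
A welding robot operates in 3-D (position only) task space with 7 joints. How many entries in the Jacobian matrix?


Given: task space dimension = 3, joints = 7
Jacobian is a 3 x 7 matrix
Total entries = rows * columns
Total = 3 * 7
Total = 21

21


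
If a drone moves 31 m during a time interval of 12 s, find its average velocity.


Given: distance d = 31 m, time t = 12 s
Using v = d / t
v = 31 / 12
v = 31/12 m/s

31/12 m/s


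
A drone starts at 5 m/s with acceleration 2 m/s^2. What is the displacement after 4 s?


Given: v0 = 5 m/s, a = 2 m/s^2, t = 4 s
Using s = v0*t + (1/2)*a*t^2
s = 5*4 + (1/2)*2*4^2
s = 20 + (1/2)*32
s = 20 + 16
s = 36

36 m


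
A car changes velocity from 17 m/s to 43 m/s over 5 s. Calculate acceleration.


Given: initial velocity v0 = 17 m/s, final velocity v = 43 m/s, time t = 5 s
Using a = (v - v0) / t
a = (43 - 17) / 5
a = 26 / 5
a = 26/5 m/s^2

26/5 m/s^2


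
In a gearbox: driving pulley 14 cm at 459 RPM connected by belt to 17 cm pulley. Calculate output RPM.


Given: D1 = 14 cm, w1 = 459 RPM, D2 = 17 cm
Using D1*w1 = D2*w2
w2 = D1*w1 / D2
w2 = 14*459 / 17
w2 = 6426 / 17
w2 = 378 RPM

378 RPM


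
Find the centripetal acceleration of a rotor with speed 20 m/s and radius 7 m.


Given: v = 20 m/s, r = 7 m
Using a_c = v^2 / r
a_c = 20^2 / 7
a_c = 400 / 7
a_c = 400/7 m/s^2

400/7 m/s^2


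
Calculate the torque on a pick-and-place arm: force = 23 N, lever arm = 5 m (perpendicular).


Given: F = 23 N, r = 5 m, angle = 90 deg (perpendicular)
Using tau = F * r * sin(90)
sin(90) = 1
tau = 23 * 5 * 1
tau = 115 Nm

115 Nm


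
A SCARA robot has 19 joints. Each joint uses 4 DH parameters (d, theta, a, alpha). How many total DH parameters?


Given: 19 joints, 4 DH parameters per joint (d, theta, a, alpha)
Total DH parameters = number_of_joints * 4
Total = 19 * 4
Total = 76

76


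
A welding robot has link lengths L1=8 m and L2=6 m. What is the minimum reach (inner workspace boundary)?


Given: L1 = 8 m, L2 = 6 m
For a 2-link planar arm, min reach = |L1 - L2| (second link folded back)
Min reach = |8 - 6|
Min reach = 2 m

2 m


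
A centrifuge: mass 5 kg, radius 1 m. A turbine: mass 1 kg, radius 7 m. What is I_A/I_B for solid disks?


Given: M1=5 kg, R1=1 m, M2=1 kg, R2=7 m
For a disk: I = (1/2)*M*R^2, so I_A/I_B = (M1*R1^2)/(M2*R2^2)
M1*R1^2 = 5*1 = 5
M2*R2^2 = 1*49 = 49
I_A/I_B = 5/49 = 5/49

5/49


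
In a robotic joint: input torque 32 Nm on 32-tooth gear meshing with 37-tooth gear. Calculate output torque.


Given: N1 = 32, N2 = 37, T1 = 32 Nm
Using T2/T1 = N2/N1
T2 = T1 * N2 / N1
T2 = 32 * 37 / 32
T2 = 1184 / 32
T2 = 37 Nm

37 Nm


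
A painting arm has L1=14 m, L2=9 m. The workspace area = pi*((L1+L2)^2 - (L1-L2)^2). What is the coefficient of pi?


Given: L1 = 14, L2 = 9
(L1+L2)^2 = (23)^2 = 529
(L1-L2)^2 = (5)^2 = 25
Difference = 529 - 25 = 504
This equals 4*L1*L2 = 4*14*9 = 504
Workspace area = 504*pi

504


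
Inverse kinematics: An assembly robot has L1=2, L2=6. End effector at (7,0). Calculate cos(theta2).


Given: L1 = 2, L2 = 6, target (x, y) = (7, 0)
Using cos(theta2) = (x^2 + y^2 - L1^2 - L2^2) / (2*L1*L2)
x^2 + y^2 = 7^2 + 0 = 49
L1^2 + L2^2 = 4 + 36 = 40
Numerator = 49 - 40 = 9
Denominator = 2*2*6 = 24
cos(theta2) = 9/24 = 3/8

3/8


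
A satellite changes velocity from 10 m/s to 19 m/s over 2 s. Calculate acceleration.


Given: initial velocity v0 = 10 m/s, final velocity v = 19 m/s, time t = 2 s
Using a = (v - v0) / t
a = (19 - 10) / 2
a = 9 / 2
a = 9/2 m/s^2

9/2 m/s^2


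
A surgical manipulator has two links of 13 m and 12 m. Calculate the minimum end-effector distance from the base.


Given: L1 = 13 m, L2 = 12 m
For a 2-link planar arm, min reach = |L1 - L2| (second link folded back)
Min reach = |13 - 12|
Min reach = 1 m

1 m


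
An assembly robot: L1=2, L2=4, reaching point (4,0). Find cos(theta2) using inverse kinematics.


Given: L1 = 2, L2 = 4, target (x, y) = (4, 0)
Using cos(theta2) = (x^2 + y^2 - L1^2 - L2^2) / (2*L1*L2)
x^2 + y^2 = 4^2 + 0 = 16
L1^2 + L2^2 = 4 + 16 = 20
Numerator = 16 - 20 = -4
Denominator = 2*2*4 = 16
cos(theta2) = -4/16 = -1/4

-1/4


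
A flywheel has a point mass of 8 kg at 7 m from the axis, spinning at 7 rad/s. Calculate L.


Given: m = 8 kg, r = 7 m, omega = 7 rad/s
For a point mass: I = m*r^2
I = 8*7^2 = 8*49 = 392
L = I*omega = 392*7
L = 2744 kg*m^2/s

2744 kg*m^2/s


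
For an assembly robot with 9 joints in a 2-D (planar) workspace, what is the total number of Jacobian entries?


Given: task space dimension = 2, joints = 9
Jacobian is a 2 x 9 matrix
Total entries = rows * columns
Total = 2 * 9
Total = 18

18


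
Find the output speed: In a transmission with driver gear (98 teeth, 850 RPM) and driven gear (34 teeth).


Given: N1 = 98 teeth, w1 = 850 RPM, N2 = 34 teeth
Using N1*w1 = N2*w2
w2 = N1*w1 / N2
w2 = 98*850 / 34
w2 = 83300 / 34
w2 = 2450 RPM

2450 RPM


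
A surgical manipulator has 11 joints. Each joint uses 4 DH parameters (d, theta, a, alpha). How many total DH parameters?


Given: 11 joints, 4 DH parameters per joint (d, theta, a, alpha)
Total DH parameters = number_of_joints * 4
Total = 11 * 4
Total = 44

44


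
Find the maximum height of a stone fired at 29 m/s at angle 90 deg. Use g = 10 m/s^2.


Given: v0 = 29 m/s, theta = 90 deg, g = 10 m/s^2
sin^2(90) = 1
Using H = v0^2 * sin^2(theta) / (2*g)
H = 29^2 * 1 / (2*10)
H = 841 * 1 / 20
H = 841 / 20
H = 841/20 m

841/20 m


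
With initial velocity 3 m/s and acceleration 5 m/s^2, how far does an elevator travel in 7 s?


Given: v0 = 3 m/s, a = 5 m/s^2, t = 7 s
Using s = v0*t + (1/2)*a*t^2
s = 3*7 + (1/2)*5*7^2
s = 21 + (1/2)*245
s = 21 + 245/2
s = 287/2

287/2 m


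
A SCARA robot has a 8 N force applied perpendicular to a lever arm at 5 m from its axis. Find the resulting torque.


Given: F = 8 N, r = 5 m, angle = 90 deg (perpendicular)
Using tau = F * r * sin(90)
sin(90) = 1
tau = 8 * 5 * 1
tau = 40 Nm

40 Nm


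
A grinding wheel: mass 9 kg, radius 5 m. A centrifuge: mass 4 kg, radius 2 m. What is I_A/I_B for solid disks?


Given: M1=9 kg, R1=5 m, M2=4 kg, R2=2 m
For a disk: I = (1/2)*M*R^2, so I_A/I_B = (M1*R1^2)/(M2*R2^2)
M1*R1^2 = 9*25 = 225
M2*R2^2 = 4*4 = 16
I_A/I_B = 225/16 = 225/16

225/16


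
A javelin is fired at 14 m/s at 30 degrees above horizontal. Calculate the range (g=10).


Given: v0 = 14 m/s, theta = 30 deg, g = 10 m/s^2
sin(2*30) = sin(60) = sqrt(3)/2
Using R = v0^2 * sin(2*theta) / g
R = 14^2 * (sqrt(3)/2) / 10
R = 196 * sqrt(3) / 20
R = 49/5*sqrt(3) m

49/5*sqrt(3) m


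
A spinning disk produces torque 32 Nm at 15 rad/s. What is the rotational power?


Given: tau = 32 Nm, omega = 15 rad/s
Using P = tau * omega
P = 32 * 15
P = 480 W

480 W


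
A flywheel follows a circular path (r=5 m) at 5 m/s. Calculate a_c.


Given: v = 5 m/s, r = 5 m
Using a_c = v^2 / r
a_c = 5^2 / 5
a_c = 25 / 5
a_c = 5 m/s^2

5 m/s^2


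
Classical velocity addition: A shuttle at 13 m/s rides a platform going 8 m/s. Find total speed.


Given: object velocity = 13 m/s, platform velocity = 8 m/s (same direction)
Using classical velocity addition: v_total = v_object + v_platform
v_total = 13 + 8
v_total = 21 m/s

21 m/s


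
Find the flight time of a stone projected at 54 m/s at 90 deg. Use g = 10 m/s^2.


Given: v0 = 54 m/s, theta = 90 deg, g = 10 m/s^2
sin(90) = 1
Using T = 2*v0*sin(theta) / g
T = 2*54*1 / 10
T = 108 / 10
T = 54/5 s

54/5 s


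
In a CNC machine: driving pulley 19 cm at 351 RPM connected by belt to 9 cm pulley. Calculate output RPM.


Given: D1 = 19 cm, w1 = 351 RPM, D2 = 9 cm
Using D1*w1 = D2*w2
w2 = D1*w1 / D2
w2 = 19*351 / 9
w2 = 6669 / 9
w2 = 741 RPM

741 RPM


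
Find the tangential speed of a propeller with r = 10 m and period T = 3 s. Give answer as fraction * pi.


Given: radius r = 10 m, period T = 3 s
Using v = 2*pi*r / T
v = 2*pi*10 / 3
v = 20*pi / 3
v = 20/3*pi m/s

20/3*pi m/s


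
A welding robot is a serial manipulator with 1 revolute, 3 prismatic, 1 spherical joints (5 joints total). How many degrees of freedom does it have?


Given: serial robot with 1 revolute, 3 prismatic, 1 spherical joints
DOF contribution per joint type: revolute=1, prismatic=1, spherical=3, fixed=0
DOF = 1*1 + 3*1 + 1*3
DOF = 7

7


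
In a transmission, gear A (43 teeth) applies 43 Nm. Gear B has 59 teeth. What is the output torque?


Given: N1 = 43, N2 = 59, T1 = 43 Nm
Using T2/T1 = N2/N1
T2 = T1 * N2 / N1
T2 = 43 * 59 / 43
T2 = 2537 / 43
T2 = 59 Nm

59 Nm


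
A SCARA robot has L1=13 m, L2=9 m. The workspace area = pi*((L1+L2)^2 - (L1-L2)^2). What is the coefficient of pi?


Given: L1 = 13, L2 = 9
(L1+L2)^2 = (22)^2 = 484
(L1-L2)^2 = (4)^2 = 16
Difference = 484 - 16 = 468
This equals 4*L1*L2 = 4*13*9 = 468
Workspace area = 468*pi

468


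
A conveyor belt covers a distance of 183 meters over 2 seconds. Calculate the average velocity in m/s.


Given: distance d = 183 m, time t = 2 s
Using v = d / t
v = 183 / 2
v = 183/2 m/s

183/2 m/s


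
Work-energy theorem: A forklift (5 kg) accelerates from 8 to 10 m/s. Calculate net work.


Given: m = 5 kg, v0 = 8 m/s, v = 10 m/s
Using W = (1/2)*m*(v^2 - v0^2)
v^2 = 10^2 = 100
v0^2 = 8^2 = 64
v^2 - v0^2 = 100 - 64 = 36
W = (1/2)*5*36 = 90 J

90 J


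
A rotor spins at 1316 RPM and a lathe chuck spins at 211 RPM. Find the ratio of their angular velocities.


Given: RPM_A = 1316, RPM_B = 211
omega = 2*pi*RPM/60, so omega_A/omega_B = RPM_A / RPM_B
omega_A/omega_B = 1316 / 211
omega_A/omega_B = 1316/211

1316/211


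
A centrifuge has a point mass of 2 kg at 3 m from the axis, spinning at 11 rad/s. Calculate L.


Given: m = 2 kg, r = 3 m, omega = 11 rad/s
For a point mass: I = m*r^2
I = 2*3^2 = 2*9 = 18
L = I*omega = 18*11
L = 198 kg*m^2/s

198 kg*m^2/s


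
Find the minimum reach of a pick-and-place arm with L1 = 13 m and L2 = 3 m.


Given: L1 = 13 m, L2 = 3 m
For a 2-link planar arm, min reach = |L1 - L2| (second link folded back)
Min reach = |13 - 3|
Min reach = 10 m

10 m


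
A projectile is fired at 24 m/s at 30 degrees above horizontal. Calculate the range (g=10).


Given: v0 = 24 m/s, theta = 30 deg, g = 10 m/s^2
sin(2*30) = sin(60) = sqrt(3)/2
Using R = v0^2 * sin(2*theta) / g
R = 24^2 * (sqrt(3)/2) / 10
R = 576 * sqrt(3) / 20
R = 144/5*sqrt(3) m

144/5*sqrt(3) m


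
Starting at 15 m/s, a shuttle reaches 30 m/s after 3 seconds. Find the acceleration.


Given: initial velocity v0 = 15 m/s, final velocity v = 30 m/s, time t = 3 s
Using a = (v - v0) / t
a = (30 - 15) / 3
a = 15 / 3
a = 5 m/s^2

5 m/s^2


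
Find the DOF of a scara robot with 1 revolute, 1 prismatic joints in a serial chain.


Given: serial robot with 1 revolute, 1 prismatic joints
DOF contribution per joint type: revolute=1, prismatic=1, spherical=3, fixed=0
DOF = 1*1 + 1*1
DOF = 2

2


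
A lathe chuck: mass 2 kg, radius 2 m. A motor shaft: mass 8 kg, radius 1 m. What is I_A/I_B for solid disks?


Given: M1=2 kg, R1=2 m, M2=8 kg, R2=1 m
For a disk: I = (1/2)*M*R^2, so I_A/I_B = (M1*R1^2)/(M2*R2^2)
M1*R1^2 = 2*4 = 8
M2*R2^2 = 8*1 = 8
I_A/I_B = 8/8 = 1

1


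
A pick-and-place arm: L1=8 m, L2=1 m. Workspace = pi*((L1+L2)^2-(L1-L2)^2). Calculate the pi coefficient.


Given: L1 = 8, L2 = 1
(L1+L2)^2 = (9)^2 = 81
(L1-L2)^2 = (7)^2 = 49
Difference = 81 - 49 = 32
This equals 4*L1*L2 = 4*8*1 = 32
Workspace area = 32*pi

32


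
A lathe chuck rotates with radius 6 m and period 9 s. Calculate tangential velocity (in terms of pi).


Given: radius r = 6 m, period T = 9 s
Using v = 2*pi*r / T
v = 2*pi*6 / 9
v = 12*pi / 9
v = 4/3*pi m/s

4/3*pi m/s


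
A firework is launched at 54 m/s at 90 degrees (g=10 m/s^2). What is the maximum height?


Given: v0 = 54 m/s, theta = 90 deg, g = 10 m/s^2
sin^2(90) = 1
Using H = v0^2 * sin^2(theta) / (2*g)
H = 54^2 * 1 / (2*10)
H = 2916 * 1 / 20
H = 2916 / 20
H = 729/5 m

729/5 m


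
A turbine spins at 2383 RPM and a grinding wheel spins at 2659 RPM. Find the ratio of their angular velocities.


Given: RPM_A = 2383, RPM_B = 2659
omega = 2*pi*RPM/60, so omega_A/omega_B = RPM_A / RPM_B
omega_A/omega_B = 2383 / 2659
omega_A/omega_B = 2383/2659

2383/2659


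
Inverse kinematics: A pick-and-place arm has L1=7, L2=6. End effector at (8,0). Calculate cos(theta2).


Given: L1 = 7, L2 = 6, target (x, y) = (8, 0)
Using cos(theta2) = (x^2 + y^2 - L1^2 - L2^2) / (2*L1*L2)
x^2 + y^2 = 8^2 + 0 = 64
L1^2 + L2^2 = 49 + 36 = 85
Numerator = 64 - 85 = -21
Denominator = 2*7*6 = 84
cos(theta2) = -21/84 = -1/4

-1/4


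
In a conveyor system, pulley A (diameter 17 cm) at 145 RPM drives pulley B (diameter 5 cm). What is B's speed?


Given: D1 = 17 cm, w1 = 145 RPM, D2 = 5 cm
Using D1*w1 = D2*w2
w2 = D1*w1 / D2
w2 = 17*145 / 5
w2 = 2465 / 5
w2 = 493 RPM

493 RPM


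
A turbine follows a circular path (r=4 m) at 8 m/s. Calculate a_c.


Given: v = 8 m/s, r = 4 m
Using a_c = v^2 / r
a_c = 8^2 / 4
a_c = 64 / 4
a_c = 16 m/s^2

16 m/s^2


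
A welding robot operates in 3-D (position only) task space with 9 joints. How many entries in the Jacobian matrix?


Given: task space dimension = 3, joints = 9
Jacobian is a 3 x 9 matrix
Total entries = rows * columns
Total = 3 * 9
Total = 27

27


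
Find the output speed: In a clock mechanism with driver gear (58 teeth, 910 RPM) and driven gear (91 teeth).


Given: N1 = 58 teeth, w1 = 910 RPM, N2 = 91 teeth
Using N1*w1 = N2*w2
w2 = N1*w1 / N2
w2 = 58*910 / 91
w2 = 52780 / 91
w2 = 580 RPM

580 RPM


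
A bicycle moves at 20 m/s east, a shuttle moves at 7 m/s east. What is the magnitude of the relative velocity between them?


Given: v_A = 20 m/s east, v_B = 7 m/s east
Both move in the same direction; relative speed = |v_A - v_B|
|20 - 7| = |13|
= 13 m/s

13 m/s


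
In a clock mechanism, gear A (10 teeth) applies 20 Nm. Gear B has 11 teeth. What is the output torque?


Given: N1 = 10, N2 = 11, T1 = 20 Nm
Using T2/T1 = N2/N1
T2 = T1 * N2 / N1
T2 = 20 * 11 / 10
T2 = 220 / 10
T2 = 22 Nm

22 Nm


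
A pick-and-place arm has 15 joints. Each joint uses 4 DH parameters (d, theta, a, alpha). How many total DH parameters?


Given: 15 joints, 4 DH parameters per joint (d, theta, a, alpha)
Total DH parameters = number_of_joints * 4
Total = 15 * 4
Total = 60

60


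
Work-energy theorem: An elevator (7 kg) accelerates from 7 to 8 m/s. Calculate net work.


Given: m = 7 kg, v0 = 7 m/s, v = 8 m/s
Using W = (1/2)*m*(v^2 - v0^2)
v^2 = 8^2 = 64
v0^2 = 7^2 = 49
v^2 - v0^2 = 64 - 49 = 15
W = (1/2)*7*15 = 105/2 J

105/2 J


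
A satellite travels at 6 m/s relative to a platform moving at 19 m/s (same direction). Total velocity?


Given: object velocity = 6 m/s, platform velocity = 19 m/s (same direction)
Using classical velocity addition: v_total = v_object + v_platform
v_total = 6 + 19
v_total = 25 m/s

25 m/s


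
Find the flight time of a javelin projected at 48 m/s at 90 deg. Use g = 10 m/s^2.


Given: v0 = 48 m/s, theta = 90 deg, g = 10 m/s^2
sin(90) = 1
Using T = 2*v0*sin(theta) / g
T = 2*48*1 / 10
T = 96 / 10
T = 48/5 s

48/5 s


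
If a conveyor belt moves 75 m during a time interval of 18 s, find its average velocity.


Given: distance d = 75 m, time t = 18 s
Using v = d / t
v = 75 / 18
v = 25/6 m/s

25/6 m/s


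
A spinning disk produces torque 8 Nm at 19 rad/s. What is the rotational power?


Given: tau = 8 Nm, omega = 19 rad/s
Using P = tau * omega
P = 8 * 19
P = 152 W

152 W


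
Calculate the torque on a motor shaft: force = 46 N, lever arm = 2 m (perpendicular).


Given: F = 46 N, r = 2 m, angle = 90 deg (perpendicular)
Using tau = F * r * sin(90)
sin(90) = 1
tau = 46 * 2 * 1
tau = 92 Nm

92 Nm


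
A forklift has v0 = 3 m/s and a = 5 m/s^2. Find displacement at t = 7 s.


Given: v0 = 3 m/s, a = 5 m/s^2, t = 7 s
Using s = v0*t + (1/2)*a*t^2
s = 3*7 + (1/2)*5*7^2
s = 21 + (1/2)*245
s = 21 + 245/2
s = 287/2

287/2 m


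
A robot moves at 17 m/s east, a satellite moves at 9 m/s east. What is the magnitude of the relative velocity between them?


Given: v_A = 17 m/s east, v_B = 9 m/s east
Both move in the same direction; relative speed = |v_A - v_B|
|17 - 9| = |8|
= 8 m/s

8 m/s


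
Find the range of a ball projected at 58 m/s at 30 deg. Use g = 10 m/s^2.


Given: v0 = 58 m/s, theta = 30 deg, g = 10 m/s^2
sin(2*30) = sin(60) = sqrt(3)/2
Using R = v0^2 * sin(2*theta) / g
R = 58^2 * (sqrt(3)/2) / 10
R = 3364 * sqrt(3) / 20
R = 841/5*sqrt(3) m

841/5*sqrt(3) m


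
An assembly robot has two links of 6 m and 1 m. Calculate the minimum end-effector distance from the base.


Given: L1 = 6 m, L2 = 1 m
For a 2-link planar arm, min reach = |L1 - L2| (second link folded back)
Min reach = |6 - 1|
Min reach = 5 m

5 m


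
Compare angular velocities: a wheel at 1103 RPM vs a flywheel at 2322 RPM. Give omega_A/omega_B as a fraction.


Given: RPM_A = 1103, RPM_B = 2322
omega = 2*pi*RPM/60, so omega_A/omega_B = RPM_A / RPM_B
omega_A/omega_B = 1103 / 2322
omega_A/omega_B = 1103/2322

1103/2322
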